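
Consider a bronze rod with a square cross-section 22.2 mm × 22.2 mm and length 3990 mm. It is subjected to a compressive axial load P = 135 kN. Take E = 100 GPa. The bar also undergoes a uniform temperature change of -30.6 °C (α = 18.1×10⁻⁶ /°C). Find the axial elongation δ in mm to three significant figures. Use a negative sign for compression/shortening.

-13.1 mm

A = 492.8 mm².
δ_mech = NL/(AE) = -135000·3990/(492.8·100000) = -10.93 mm.
δ_thermal = αLΔT = 18.1e-6·3990·-30.6 = -2.21 mm.
δ = δ_mech + δ_thermal = -13.14 mm.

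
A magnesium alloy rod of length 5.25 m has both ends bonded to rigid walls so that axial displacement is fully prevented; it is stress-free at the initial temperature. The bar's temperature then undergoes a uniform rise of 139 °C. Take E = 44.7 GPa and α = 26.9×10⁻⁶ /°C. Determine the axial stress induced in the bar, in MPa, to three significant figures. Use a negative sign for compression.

Free thermal expansion αLΔT = 26.9e-6 · 5250 · 139 = 19.63 mm.
The walls impose strain ε = −(19.63)/5250 = -3.7391e-03; σ = Eε = 44700 · -3.7391e-03 = -167.1 MPa.

-167 MPa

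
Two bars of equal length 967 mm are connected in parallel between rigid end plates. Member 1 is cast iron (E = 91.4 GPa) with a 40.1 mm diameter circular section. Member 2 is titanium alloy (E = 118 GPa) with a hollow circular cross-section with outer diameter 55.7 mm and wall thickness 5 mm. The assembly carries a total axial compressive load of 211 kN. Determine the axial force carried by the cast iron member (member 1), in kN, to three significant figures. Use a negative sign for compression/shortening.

-116 kN

A_1 = 1263 mm².
A_2 = 796.4 mm².
Equal strain + equilibrium ⇒ each member carries load in proportion to AE: A₁E₁ = 115400000 N, A₂E₂ = 93970000 N, ΣAE = 209400000 N.
F₁ = P·A₁E₁/ΣAE = -211000·115400000/209400000 = -116300 N.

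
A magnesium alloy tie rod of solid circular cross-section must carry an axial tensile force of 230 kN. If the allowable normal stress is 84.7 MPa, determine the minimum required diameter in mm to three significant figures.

Required area A ≥ P/σ_allow = 230000/84.7 = 2715 mm².
For a solid circular section, d ≥ √(4A/π) = 58.8 mm.

58.8 mm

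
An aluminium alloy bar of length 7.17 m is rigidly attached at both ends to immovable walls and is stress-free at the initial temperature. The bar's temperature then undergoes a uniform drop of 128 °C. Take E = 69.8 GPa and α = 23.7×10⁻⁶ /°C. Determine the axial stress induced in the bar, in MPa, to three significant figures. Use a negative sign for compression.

212 MPa

Free thermal expansion αLΔT = 23.7e-6 · 7170 · -128 = -21.75 mm.
The walls impose strain ε = −(-21.75)/7170 = 3.0336e-03; σ = Eε = 69800 · 3.0336e-03 = 211.7 MPa.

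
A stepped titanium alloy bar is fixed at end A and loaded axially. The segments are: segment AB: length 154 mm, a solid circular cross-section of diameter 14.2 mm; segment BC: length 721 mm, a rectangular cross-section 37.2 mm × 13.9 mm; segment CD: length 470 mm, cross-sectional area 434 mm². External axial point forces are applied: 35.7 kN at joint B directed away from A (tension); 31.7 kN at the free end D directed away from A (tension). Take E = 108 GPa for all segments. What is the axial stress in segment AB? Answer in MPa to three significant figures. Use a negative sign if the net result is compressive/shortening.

426 MPa

Internal axial forces (sectioning from the free end, tension +): N_CD = 31.7 kN, N_BC = 31.7 kN, N_AB = 67.4 kN.
A_AB = 158.4 mm².
σ_AB = N_AB/A_AB = 67400/158.4 = 425.6 MPa.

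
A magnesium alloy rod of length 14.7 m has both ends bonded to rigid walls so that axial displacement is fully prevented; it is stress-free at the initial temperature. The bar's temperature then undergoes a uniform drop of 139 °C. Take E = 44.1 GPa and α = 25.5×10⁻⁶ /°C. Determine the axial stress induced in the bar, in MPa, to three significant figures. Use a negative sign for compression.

156 MPa

Free thermal expansion αLΔT = 25.5e-6 · 14700 · -139 = -52.1 mm.
The walls impose strain ε = −(-52.1)/14700 = 3.5445e-03; σ = Eε = 44100 · 3.5445e-03 = 156.3 MPa.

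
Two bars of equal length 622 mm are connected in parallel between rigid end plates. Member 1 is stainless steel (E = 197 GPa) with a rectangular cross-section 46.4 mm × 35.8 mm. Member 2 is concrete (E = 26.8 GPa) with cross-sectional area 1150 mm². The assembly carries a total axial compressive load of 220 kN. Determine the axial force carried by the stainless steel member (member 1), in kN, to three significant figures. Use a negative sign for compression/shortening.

A_1 = 1661 mm².
Equal strain + equilibrium ⇒ each member carries load in proportion to AE: A₁E₁ = 327200000 N, A₂E₂ = 30820000 N, ΣAE = 358100000 N.
F₁ = P·A₁E₁/ΣAE = -220000·327200000/358100000 = -201100 N.

-201 kN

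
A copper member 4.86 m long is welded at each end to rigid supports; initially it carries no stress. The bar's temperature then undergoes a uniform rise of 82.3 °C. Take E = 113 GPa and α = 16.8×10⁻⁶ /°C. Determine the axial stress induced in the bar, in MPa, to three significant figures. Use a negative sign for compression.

Free thermal expansion αLΔT = 16.8e-6 · 4860 · 82.3 = 6.72 mm.
The walls impose strain ε = −(6.72)/4860 = -1.3826e-03; σ = Eε = 113000 · -1.3826e-03 = -156.2 MPa.

-156 MPa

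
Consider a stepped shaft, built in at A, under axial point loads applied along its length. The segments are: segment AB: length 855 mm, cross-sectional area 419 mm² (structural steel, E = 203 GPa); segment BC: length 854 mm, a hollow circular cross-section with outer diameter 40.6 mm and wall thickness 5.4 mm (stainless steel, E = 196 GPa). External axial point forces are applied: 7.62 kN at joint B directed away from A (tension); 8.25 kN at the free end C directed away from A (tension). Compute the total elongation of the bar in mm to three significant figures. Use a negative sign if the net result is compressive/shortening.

Internal axial forces (sectioning from the free end, tension +): N_BC = 8.25 kN, N_AB = 15.87 kN.
A_BC = 597.2 mm².
δ_AB = 15870·855/(419·203000) = 0.1595 mm
δ_BC = 8250·854/(597.2·196000) = 0.0602 mm
δ = Σδ_i = 0.2197 mm.

0.220 mm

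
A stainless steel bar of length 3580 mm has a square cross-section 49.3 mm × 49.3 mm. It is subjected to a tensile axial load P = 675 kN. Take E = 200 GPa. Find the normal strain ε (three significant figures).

0.00139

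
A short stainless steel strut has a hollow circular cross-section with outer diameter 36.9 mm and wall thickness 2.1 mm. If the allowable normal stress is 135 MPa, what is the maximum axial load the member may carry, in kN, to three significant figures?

A = 229.6 mm².
P_max = σ_allow · A = 135 · 229.6 = 30990 N = 30.99 kN.

31.0 kN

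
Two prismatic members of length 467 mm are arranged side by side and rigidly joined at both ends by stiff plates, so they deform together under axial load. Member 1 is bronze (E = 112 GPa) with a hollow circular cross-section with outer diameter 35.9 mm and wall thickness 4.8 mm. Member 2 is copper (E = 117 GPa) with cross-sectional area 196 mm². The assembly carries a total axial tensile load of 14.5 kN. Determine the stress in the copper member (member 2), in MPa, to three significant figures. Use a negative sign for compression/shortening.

A_1 = 469 mm².
Equal strain + equilibrium ⇒ each member carries load in proportion to AE: A₁E₁ = 52530000 N, A₂E₂ = 22930000 N, ΣAE = 75460000 N.
σ₂ = P·E₂/ΣAE = 14500·117000/75460000 = 22.48 MPa.

22.5 MPa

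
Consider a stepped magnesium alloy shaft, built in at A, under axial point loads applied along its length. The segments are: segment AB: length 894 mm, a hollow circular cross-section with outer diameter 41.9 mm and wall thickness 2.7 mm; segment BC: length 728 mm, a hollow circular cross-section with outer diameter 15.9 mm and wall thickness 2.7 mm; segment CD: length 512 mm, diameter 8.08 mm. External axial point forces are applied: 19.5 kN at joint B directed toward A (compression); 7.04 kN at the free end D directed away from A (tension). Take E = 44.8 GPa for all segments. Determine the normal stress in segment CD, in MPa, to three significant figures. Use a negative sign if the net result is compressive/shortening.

137 MPa

Internal axial forces (sectioning from the free end, tension +): N_CD = 7.04 kN, N_BC = 7.04 kN, N_AB = -12.46 kN.
A_CD = 51.28 mm².
σ_CD = N_CD/A_CD = 7040/51.28 = 137.3 MPa.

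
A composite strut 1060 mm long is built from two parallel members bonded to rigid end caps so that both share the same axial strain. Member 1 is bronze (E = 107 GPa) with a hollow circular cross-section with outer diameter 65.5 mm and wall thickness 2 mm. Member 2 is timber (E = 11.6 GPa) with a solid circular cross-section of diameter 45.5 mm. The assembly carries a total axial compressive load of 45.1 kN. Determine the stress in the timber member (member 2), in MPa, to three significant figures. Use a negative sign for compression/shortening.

A_1 = 399 mm².
A_2 = 1626 mm².
Equal strain + equilibrium ⇒ each member carries load in proportion to AE: A₁E₁ = 42690000 N, A₂E₂ = 18860000 N, ΣAE = 61550000 N.
σ₂ = P·E₂/ΣAE = -45100·11600/61550000 = -8.499 MPa.

-8.50 MPa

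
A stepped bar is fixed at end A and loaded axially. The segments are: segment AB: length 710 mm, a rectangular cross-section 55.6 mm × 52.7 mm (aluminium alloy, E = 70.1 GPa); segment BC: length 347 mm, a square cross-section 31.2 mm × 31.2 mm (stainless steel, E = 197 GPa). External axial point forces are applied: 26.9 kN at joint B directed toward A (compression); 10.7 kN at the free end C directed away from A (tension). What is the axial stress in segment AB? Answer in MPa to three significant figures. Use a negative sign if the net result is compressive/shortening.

Internal axial forces (sectioning from the free end, tension +): N_BC = 10.7 kN, N_AB = -16.2 kN.
A_AB = 2930 mm².
σ_AB = N_AB/A_AB = -16200/2930 = -5.529 MPa.

-5.53 MPa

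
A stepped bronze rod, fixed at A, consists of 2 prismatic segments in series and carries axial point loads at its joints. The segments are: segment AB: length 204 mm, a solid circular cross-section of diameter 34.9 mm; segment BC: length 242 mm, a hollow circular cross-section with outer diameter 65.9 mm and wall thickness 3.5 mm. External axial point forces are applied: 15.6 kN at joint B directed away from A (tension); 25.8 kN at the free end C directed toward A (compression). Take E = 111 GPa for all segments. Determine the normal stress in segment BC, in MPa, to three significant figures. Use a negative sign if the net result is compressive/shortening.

Internal axial forces (sectioning from the free end, tension +): N_BC = -25.8 kN, N_AB = -10.2 kN.
A_BC = 686.1 mm².
σ_BC = N_BC/A_BC = -25800/686.1 = -37.6 MPa.

-37.6 MPa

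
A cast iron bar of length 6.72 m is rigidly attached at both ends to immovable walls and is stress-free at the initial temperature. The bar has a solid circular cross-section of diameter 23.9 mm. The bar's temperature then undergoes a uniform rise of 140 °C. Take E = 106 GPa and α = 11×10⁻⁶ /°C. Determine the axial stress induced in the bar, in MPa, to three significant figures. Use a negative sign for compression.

-163 MPa

Free thermal expansion αLΔT = 11e-6 · 6720 · 140 = 10.35 mm.
The walls impose strain ε = −(10.35)/6720 = -1.5400e-03; σ = Eε = 106000 · -1.5400e-03 = -163.2 MPa.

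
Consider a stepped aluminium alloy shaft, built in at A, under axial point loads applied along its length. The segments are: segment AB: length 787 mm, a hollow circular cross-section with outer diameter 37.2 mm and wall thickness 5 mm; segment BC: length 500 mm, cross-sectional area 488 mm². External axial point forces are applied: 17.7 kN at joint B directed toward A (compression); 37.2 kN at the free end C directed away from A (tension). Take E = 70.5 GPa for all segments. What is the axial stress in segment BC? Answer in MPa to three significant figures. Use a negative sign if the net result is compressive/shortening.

76.2 MPa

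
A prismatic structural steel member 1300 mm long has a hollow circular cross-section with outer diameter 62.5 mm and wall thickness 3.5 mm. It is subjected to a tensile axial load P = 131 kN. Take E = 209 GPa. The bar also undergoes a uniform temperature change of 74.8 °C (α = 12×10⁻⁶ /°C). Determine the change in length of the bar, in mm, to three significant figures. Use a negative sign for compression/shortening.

2.42 mm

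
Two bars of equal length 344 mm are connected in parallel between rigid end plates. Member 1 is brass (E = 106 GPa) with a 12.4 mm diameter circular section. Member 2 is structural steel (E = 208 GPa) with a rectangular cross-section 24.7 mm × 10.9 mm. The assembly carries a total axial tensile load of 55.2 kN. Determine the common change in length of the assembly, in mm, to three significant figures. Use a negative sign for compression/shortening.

0.276 mm

A_1 = 120.8 mm².
A_2 = 269.2 mm².
Equal strain + equilibrium ⇒ each member carries load in proportion to AE: A₁E₁ = 12800000 N, A₂E₂ = 56000000 N, ΣAE = 68800000 N.
δ = PL/ΣAE = 55200·344/68800000 = 0.276 mm.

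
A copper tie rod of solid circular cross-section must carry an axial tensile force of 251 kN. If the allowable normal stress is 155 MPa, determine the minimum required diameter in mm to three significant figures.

45.4 mm

Required area A ≥ P/σ_allow = 251000/155 = 1619 mm².
For a solid circular section, d ≥ √(4A/π) = 45.41 mm.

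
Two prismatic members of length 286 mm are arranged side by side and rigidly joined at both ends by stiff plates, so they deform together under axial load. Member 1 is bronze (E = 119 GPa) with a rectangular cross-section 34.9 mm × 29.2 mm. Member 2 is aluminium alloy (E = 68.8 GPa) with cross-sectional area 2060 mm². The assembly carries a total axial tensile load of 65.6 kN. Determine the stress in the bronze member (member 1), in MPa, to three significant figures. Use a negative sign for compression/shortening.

29.7 MPa

A_1 = 1019 mm².
Equal strain + equilibrium ⇒ each member carries load in proportion to AE: A₁E₁ = 121300000 N, A₂E₂ = 141700000 N, ΣAE = 263000000 N.
σ₁ = P·E₁/ΣAE = 65600·119000/263000000 = 29.68 MPa.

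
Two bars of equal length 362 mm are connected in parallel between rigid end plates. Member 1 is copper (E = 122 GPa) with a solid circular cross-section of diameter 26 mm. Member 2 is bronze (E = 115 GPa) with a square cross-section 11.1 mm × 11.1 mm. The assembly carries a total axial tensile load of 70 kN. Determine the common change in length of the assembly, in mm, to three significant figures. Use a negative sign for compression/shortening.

0.321 mm

A_1 = 530.9 mm².
A_2 = 123.2 mm².
Equal strain + equilibrium ⇒ each member carries load in proportion to AE: A₁E₁ = 64770000 N, A₂E₂ = 14170000 N, ΣAE = 78940000 N.
δ = PL/ΣAE = 70000·362/78940000 = 0.321 mm.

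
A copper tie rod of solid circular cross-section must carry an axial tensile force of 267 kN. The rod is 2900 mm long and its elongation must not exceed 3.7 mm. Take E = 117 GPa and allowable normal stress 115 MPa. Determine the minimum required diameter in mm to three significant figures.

Required area A ≥ P/σ_allow = 267000/115 = 2322 mm².
For a solid circular section, d ≥ √(4A/π) = 54.37 mm.
Elongation limit: A ≥ PL/(Eδ_allow) = 267000·2900/(117000·3.7) = 1789 mm² ⇒ d ≥ 47.72 mm.
The stress limit governs.

54.4 mm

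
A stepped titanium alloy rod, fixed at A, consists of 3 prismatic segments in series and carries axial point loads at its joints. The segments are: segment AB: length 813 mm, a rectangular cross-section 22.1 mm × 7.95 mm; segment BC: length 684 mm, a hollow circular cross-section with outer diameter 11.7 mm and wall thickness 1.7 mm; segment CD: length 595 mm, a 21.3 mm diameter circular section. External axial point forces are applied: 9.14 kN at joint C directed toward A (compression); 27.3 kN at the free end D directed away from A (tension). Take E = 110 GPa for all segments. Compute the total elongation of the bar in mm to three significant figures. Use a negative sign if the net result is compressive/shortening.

Internal axial forces (sectioning from the free end, tension +): N_CD = 27.3 kN, N_BC = 18.16 kN, N_AB = 18.16 kN.
A_AB = 175.7 mm².
A_BC = 53.41 mm².
A_CD = 356.3 mm².
δ_AB = 18160·813/(175.7·110000) = 0.7639 mm
δ_BC = 18160·684/(53.41·110000) = 2.114 mm
δ_CD = 27300·595/(356.3·110000) = 0.4144 mm
δ = Σδ_i = 3.293 mm.

3.29 mm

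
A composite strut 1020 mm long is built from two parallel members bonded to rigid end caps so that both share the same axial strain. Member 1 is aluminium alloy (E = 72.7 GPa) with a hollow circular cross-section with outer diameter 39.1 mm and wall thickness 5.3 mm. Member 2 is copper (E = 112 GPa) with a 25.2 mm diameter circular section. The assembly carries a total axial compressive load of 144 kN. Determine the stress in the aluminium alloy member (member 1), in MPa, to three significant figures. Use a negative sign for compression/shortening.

A_1 = 562.8 mm².
A_2 = 498.8 mm².
Equal strain + equilibrium ⇒ each member carries load in proportion to AE: A₁E₁ = 40910000 N, A₂E₂ = 55860000 N, ΣAE = 96780000 N.
σ₁ = P·E₁/ΣAE = -144000·72700/96780000 = -108.2 MPa.

-108 MPa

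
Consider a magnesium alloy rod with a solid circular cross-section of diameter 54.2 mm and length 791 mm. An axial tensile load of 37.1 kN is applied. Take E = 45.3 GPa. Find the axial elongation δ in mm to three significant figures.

0.281 mm

A = 2307 mm².
δ_mech = NL/(AE) = 37100·791/(2307·45300) = 0.2808 mm.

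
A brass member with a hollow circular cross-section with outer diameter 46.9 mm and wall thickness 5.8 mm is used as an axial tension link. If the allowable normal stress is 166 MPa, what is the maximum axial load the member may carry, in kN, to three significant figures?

124 kN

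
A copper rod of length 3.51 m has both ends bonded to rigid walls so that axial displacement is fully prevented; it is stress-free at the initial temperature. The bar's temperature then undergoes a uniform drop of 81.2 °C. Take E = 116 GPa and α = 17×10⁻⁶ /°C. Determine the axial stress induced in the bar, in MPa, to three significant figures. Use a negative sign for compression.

Free thermal expansion αLΔT = 17e-6 · 3510 · -81.2 = -4.845 mm.
The walls impose strain ε = −(-4.845)/3510 = 1.3804e-03; σ = Eε = 116000 · 1.3804e-03 = 160.1 MPa.

160 MPa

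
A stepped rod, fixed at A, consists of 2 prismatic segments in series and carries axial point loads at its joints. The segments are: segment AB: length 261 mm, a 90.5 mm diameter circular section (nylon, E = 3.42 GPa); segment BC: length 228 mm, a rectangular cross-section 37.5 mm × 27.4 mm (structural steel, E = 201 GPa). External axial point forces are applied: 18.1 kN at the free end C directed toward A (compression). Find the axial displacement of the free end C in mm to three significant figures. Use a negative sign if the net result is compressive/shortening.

Internal axial forces (sectioning from the free end, tension +): N_BC = -18.1 kN, N_AB = -18.1 kN.
A_AB = 6433 mm².
A_BC = 1028 mm².
δ_AB = -18100·261/(6433·3420) = -0.2147 mm
δ_BC = -18100·228/(1028·201000) = -0.01998 mm
δ = Σδ_i = -0.2347 mm.

-0.235 mm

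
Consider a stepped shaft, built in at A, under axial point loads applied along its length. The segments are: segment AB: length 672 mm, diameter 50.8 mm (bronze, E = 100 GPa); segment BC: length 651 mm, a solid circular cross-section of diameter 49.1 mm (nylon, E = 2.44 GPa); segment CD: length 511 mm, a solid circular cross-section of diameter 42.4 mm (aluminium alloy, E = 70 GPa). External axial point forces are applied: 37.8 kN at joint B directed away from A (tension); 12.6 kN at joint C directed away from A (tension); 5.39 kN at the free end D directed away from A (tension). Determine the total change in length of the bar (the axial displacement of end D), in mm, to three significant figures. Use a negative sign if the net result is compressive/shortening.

Internal axial forces (sectioning from the free end, tension +): N_CD = 5.39 kN, N_BC = 17.99 kN, N_AB = 55.79 kN.
A_AB = 2027 mm².
A_BC = 1893 mm².
A_CD = 1412 mm².
δ_AB = 55790·672/(2027·100000) = 0.185 mm
δ_BC = 17990·651/(1893·2440) = 2.535 mm
δ_CD = 5390·511/(1412·70000) = 0.02787 mm
δ = Σδ_i = 2.748 mm.

2.75 mm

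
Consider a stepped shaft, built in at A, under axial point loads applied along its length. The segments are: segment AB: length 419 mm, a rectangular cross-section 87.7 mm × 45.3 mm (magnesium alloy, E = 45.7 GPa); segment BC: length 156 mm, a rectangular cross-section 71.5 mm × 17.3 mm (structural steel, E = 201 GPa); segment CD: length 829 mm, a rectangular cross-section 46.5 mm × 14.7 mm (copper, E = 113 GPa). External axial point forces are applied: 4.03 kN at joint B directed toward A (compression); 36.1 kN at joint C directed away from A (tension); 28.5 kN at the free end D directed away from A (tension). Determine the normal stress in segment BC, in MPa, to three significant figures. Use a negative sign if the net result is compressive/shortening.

52.2 MPa

Internal axial forces (sectioning from the free end, tension +): N_CD = 28.5 kN, N_BC = 64.6 kN, N_AB = 60.57 kN.
A_BC = 1237 mm².
σ_BC = N_BC/A_BC = 64600/1237 = 52.23 MPa.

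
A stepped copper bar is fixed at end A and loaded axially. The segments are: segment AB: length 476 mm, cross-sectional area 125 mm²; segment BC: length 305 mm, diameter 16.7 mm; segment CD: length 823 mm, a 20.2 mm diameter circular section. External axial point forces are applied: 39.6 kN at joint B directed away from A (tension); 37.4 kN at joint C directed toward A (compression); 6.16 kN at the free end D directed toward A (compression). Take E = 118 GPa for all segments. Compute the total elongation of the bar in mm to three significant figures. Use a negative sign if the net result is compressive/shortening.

-0.776 mm

Internal axial forces (sectioning from the free end, tension +): N_CD = -6.16 kN, N_BC = -43.56 kN, N_AB = -3.96 kN.
A_BC = 219 mm².
A_CD = 320.5 mm².
δ_AB = -3960·476/(125·118000) = -0.1278 mm
δ_BC = -43560·305/(219·118000) = -0.514 mm
δ_CD = -6160·823/(320.5·118000) = -0.1341 mm
δ = Σδ_i = -0.7759 mm.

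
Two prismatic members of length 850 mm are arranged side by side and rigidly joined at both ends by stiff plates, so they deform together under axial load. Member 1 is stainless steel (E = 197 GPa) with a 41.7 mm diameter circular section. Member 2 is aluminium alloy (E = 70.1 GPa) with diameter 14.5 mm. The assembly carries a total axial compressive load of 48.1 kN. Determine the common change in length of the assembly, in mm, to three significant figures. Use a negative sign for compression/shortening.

A_1 = 1366 mm².
A_2 = 165.1 mm².
Equal strain + equilibrium ⇒ each member carries load in proportion to AE: A₁E₁ = 269000000 N, A₂E₂ = 11580000 N, ΣAE = 280600000 N.
δ = PL/ΣAE = -48100·850/280600000 = -0.1457 mm.

-0.146 mm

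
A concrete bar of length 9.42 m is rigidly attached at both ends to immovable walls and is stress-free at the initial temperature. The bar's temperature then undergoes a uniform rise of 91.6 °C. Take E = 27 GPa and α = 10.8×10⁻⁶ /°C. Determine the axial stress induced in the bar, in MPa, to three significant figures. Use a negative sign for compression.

Free thermal expansion αLΔT = 10.8e-6 · 9420 · 91.6 = 9.319 mm.
The walls impose strain ε = −(9.319)/9420 = -9.8928e-04; σ = Eε = 27000 · -9.8928e-04 = -26.71 MPa.

-26.7 MPa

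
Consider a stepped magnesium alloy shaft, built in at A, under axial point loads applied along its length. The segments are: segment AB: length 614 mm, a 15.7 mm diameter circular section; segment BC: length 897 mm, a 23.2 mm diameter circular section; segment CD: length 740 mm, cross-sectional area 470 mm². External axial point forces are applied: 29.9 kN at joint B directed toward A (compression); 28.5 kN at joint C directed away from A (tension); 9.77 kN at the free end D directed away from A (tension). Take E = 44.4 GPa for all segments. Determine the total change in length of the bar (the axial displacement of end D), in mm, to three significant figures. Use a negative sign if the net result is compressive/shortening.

Internal axial forces (sectioning from the free end, tension +): N_CD = 9.77 kN, N_BC = 38.27 kN, N_AB = 8.37 kN.
A_AB = 193.6 mm².
A_BC = 422.7 mm².
δ_AB = 8370·614/(193.6·44400) = 0.5979 mm
δ_BC = 38270·897/(422.7·44400) = 1.829 mm
δ_CD = 9770·740/(470·44400) = 0.3465 mm
δ = Σδ_i = 2.773 mm.

2.77 mm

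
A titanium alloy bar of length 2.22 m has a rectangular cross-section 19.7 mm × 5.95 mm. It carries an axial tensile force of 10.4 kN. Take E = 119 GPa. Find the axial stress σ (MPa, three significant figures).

A = 117.2 mm².
σ = N/A = 10400/117.2 = 88.73 MPa.

88.7 MPa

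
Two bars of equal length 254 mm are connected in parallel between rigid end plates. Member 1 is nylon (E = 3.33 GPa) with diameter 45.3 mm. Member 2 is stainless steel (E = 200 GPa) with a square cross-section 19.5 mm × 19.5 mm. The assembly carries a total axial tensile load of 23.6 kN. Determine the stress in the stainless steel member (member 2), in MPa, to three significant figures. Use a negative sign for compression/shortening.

A_1 = 1612 mm².
A_2 = 380.2 mm².
Equal strain + equilibrium ⇒ each member carries load in proportion to AE: A₁E₁ = 5367000 N, A₂E₂ = 76050000 N, ΣAE = 81420000 N.
σ₂ = P·E₂/ΣAE = 23600·200000/81420000 = 57.97 MPa.

58.0 MPa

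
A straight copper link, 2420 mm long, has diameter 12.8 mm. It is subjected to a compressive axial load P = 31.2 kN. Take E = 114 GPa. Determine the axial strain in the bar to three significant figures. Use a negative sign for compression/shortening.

-0.00213

A = 128.7 mm².
σ = N/A = -242.5 MPa; ε = σ/E = -242.5/114000 = -2.127e-03.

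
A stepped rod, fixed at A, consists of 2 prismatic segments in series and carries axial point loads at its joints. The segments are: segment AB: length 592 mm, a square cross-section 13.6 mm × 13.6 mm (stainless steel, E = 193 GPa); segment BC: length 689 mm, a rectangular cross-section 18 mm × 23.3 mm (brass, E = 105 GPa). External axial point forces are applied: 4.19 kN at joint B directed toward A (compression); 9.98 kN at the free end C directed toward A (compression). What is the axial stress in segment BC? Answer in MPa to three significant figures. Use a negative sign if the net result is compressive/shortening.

Internal axial forces (sectioning from the free end, tension +): N_BC = -9.98 kN, N_AB = -14.17 kN.
A_BC = 419.4 mm².
σ_BC = N_BC/A_BC = -9980/419.4 = -23.8 MPa.

-23.8 MPa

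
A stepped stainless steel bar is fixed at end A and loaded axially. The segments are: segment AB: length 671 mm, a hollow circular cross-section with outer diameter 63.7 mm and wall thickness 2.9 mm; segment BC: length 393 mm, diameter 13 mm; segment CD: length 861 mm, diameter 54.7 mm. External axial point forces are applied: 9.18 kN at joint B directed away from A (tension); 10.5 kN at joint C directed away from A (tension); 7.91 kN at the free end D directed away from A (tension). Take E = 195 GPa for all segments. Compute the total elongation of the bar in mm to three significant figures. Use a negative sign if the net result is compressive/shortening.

Internal axial forces (sectioning from the free end, tension +): N_CD = 7.91 kN, N_BC = 18.41 kN, N_AB = 27.59 kN.
A_AB = 553.9 mm².
A_BC = 132.7 mm².
A_CD = 2350 mm².
δ_AB = 27590·671/(553.9·195000) = 0.1714 mm
δ_BC = 18410·393/(132.7·195000) = 0.2795 mm
δ_CD = 7910·861/(2350·195000) = 0.01486 mm
δ = Σδ_i = 0.4658 mm.

0.466 mm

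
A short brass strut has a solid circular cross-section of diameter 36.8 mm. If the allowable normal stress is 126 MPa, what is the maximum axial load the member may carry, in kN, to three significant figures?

A = 1064 mm².
P_max = σ_allow · A = 126 · 1064 = 134000 N = 134 kN.

134 kN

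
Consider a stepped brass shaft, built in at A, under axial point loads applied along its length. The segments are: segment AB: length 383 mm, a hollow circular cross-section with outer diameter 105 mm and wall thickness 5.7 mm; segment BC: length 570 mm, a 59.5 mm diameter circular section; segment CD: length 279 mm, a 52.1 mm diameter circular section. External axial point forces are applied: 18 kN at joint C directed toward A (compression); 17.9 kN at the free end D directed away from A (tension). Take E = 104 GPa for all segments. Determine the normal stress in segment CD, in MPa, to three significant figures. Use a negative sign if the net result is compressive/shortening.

Internal axial forces (sectioning from the free end, tension +): N_CD = 17.9 kN, N_BC = -0.1 kN, N_AB = -0.1 kN.
A_CD = 2132 mm².
σ_CD = N_CD/A_CD = 17900/2132 = 8.396 MPa.

8.40 MPa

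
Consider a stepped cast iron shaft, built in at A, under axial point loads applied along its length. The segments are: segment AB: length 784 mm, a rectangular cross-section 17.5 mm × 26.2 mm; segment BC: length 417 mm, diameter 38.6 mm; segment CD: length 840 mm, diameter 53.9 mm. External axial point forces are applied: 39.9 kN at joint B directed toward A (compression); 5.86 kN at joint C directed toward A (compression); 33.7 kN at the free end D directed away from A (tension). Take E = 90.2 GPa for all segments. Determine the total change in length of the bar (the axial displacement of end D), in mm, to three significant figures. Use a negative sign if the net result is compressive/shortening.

0.0189 mm

Internal axial forces (sectioning from the free end, tension +): N_CD = 33.7 kN, N_BC = 27.84 kN, N_AB = -12.06 kN.
A_AB = 458.5 mm².
A_BC = 1170 mm².
A_CD = 2282 mm².
δ_AB = -12060·784/(458.5·90200) = -0.2286 mm
δ_BC = 27840·417/(1170·90200) = 0.11 mm
δ_CD = 33700·840/(2282·90200) = 0.1375 mm
δ = Σδ_i = 0.01891 mm.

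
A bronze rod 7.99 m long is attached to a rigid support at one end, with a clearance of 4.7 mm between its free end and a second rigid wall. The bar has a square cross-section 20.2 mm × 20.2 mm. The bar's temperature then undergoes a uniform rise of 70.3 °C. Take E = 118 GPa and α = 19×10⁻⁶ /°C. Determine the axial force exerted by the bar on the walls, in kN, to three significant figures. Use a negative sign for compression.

-36.0 kN

Free thermal expansion αLΔT = 19e-6 · 7990 · 70.3 = 10.67 mm.
The walls engage after the gap closes; constrained expansion = 10.67 − 4.7 = 5.972 mm.
The walls impose strain ε = −(5.972)/7990 = -7.4746e-04; σ = Eε = 118000 · -7.4746e-04 = -88.2 MPa.
Wall reaction R = σ·A = -88.2·408 = -35990 N = -35.99 kN.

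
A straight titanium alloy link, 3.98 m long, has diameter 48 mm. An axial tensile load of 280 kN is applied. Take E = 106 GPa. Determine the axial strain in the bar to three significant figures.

A = 1810 mm².
σ = N/A = 154.7 MPa; ε = σ/E = 154.7/106000 = 1.460e-03.

0.00146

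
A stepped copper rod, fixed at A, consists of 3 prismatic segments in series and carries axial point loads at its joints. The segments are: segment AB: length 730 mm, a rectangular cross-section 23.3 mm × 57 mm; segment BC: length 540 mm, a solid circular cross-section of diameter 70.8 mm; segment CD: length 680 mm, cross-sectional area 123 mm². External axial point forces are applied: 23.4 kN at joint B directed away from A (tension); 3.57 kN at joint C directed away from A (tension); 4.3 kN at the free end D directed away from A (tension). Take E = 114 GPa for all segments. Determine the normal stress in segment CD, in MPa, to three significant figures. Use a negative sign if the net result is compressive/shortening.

Internal axial forces (sectioning from the free end, tension +): N_CD = 4.3 kN, N_BC = 7.87 kN, N_AB = 31.27 kN.
σ_CD = N_CD/A_CD = 4300/123 = 34.96 MPa.

35.0 MPa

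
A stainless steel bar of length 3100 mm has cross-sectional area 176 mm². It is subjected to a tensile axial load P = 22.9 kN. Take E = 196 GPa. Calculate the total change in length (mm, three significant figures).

2.06 mm

δ_mech = NL/(AE) = 22900·3100/(176·196000) = 2.058 mm.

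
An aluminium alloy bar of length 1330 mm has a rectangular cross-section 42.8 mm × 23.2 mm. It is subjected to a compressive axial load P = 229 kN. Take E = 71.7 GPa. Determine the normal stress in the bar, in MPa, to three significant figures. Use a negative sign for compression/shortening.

A = 993 mm².
σ = N/A = -229000/993 = -230.6 MPa.

-231 MPa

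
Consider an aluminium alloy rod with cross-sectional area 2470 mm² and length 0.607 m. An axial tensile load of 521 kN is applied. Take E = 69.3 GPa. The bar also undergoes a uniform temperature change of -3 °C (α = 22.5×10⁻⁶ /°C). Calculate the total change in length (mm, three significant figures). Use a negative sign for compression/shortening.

δ_mech = NL/(AE) = 521000·607/(2470·69300) = 1.848 mm.
δ_thermal = αLΔT = 22.5e-6·607·-3 = -0.04097 mm.
δ = δ_mech + δ_thermal = 1.807 mm.

1.81 mm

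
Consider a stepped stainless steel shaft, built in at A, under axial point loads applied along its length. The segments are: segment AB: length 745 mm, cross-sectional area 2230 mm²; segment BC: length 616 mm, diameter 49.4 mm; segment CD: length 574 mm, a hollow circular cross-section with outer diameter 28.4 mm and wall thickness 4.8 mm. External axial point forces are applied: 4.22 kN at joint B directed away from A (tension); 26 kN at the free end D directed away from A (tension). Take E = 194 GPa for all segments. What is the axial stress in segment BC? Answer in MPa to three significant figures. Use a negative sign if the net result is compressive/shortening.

Internal axial forces (sectioning from the free end, tension +): N_CD = 26 kN, N_BC = 26 kN, N_AB = 30.22 kN.
A_BC = 1917 mm².
σ_BC = N_BC/A_BC = 26000/1917 = 13.57 MPa.

13.6 MPa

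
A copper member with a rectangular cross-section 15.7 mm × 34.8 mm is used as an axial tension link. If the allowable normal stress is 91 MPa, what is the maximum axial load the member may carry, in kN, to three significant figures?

49.7 kN

A = 546.4 mm².
P_max = σ_allow · A = 91 · 546.4 = 49720 N = 49.72 kN.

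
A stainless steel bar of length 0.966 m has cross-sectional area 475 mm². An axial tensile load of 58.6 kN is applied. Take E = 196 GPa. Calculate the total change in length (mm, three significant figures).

0.608 mm

δ_mech = NL/(AE) = 58600·966/(475·196000) = 0.608 mm.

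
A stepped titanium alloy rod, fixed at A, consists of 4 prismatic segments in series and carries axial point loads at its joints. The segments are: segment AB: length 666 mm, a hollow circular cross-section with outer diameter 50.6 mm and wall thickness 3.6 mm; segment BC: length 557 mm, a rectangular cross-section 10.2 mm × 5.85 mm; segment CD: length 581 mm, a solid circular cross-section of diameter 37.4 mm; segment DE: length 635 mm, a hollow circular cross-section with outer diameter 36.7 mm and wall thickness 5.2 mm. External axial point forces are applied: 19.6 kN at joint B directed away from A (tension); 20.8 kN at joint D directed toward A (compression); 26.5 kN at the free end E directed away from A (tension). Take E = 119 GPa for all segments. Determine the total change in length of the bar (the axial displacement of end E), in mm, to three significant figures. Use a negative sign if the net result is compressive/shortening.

1.01 mm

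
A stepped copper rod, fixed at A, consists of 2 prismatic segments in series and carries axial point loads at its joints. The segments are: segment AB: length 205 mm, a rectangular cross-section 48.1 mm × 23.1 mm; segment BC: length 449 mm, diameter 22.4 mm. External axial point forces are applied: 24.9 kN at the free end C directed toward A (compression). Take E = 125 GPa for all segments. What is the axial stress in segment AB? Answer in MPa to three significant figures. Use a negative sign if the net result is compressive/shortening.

Internal axial forces (sectioning from the free end, tension +): N_BC = -24.9 kN, N_AB = -24.9 kN.
A_AB = 1111 mm².
σ_AB = N_AB/A_AB = -24900/1111 = -22.41 MPa.

-22.4 MPa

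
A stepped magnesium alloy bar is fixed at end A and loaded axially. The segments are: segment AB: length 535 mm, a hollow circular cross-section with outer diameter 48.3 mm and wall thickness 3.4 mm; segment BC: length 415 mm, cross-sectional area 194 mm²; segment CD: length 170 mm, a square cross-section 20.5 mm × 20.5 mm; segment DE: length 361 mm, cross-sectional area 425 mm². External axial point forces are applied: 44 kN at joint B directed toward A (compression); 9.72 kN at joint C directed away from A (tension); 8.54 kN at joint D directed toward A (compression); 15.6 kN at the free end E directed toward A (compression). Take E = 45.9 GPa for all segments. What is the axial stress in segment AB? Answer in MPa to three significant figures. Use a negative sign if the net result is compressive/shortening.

-122 MPa

Internal axial forces (sectioning from the free end, tension +): N_DE = -15.6 kN, N_CD = -24.14 kN, N_BC = -14.42 kN, N_AB = -58.42 kN.
A_AB = 479.6 mm².
σ_AB = N_AB/A_AB = -58420/479.6 = -121.8 MPa.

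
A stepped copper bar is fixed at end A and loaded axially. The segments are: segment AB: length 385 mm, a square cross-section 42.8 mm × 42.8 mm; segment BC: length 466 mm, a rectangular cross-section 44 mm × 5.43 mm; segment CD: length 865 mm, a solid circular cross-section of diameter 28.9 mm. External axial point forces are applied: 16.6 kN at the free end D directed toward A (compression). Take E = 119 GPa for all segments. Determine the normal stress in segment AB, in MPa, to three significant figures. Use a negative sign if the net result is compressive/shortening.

-9.06 MPa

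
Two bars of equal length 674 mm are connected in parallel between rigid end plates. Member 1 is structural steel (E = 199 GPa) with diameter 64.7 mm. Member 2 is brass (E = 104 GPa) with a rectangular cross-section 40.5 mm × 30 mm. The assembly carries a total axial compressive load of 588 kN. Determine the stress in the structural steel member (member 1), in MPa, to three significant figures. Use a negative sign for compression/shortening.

A_1 = 3288 mm².
A_2 = 1215 mm².
Equal strain + equilibrium ⇒ each member carries load in proportion to AE: A₁E₁ = 654300000 N, A₂E₂ = 126400000 N, ΣAE = 780600000 N.
σ₁ = P·E₁/ΣAE = -588000·199000/780600000 = -149.9 MPa.

-150 MPa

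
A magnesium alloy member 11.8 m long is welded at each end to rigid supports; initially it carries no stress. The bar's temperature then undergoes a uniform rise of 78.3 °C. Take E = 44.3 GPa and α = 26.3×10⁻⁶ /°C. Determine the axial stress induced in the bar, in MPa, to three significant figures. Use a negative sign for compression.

Free thermal expansion αLΔT = 26.3e-6 · 11800 · 78.3 = 24.3 mm.
The walls impose strain ε = −(24.3)/11800 = -2.0593e-03; σ = Eε = 44300 · -2.0593e-03 = -91.23 MPa.

-91.2 MPa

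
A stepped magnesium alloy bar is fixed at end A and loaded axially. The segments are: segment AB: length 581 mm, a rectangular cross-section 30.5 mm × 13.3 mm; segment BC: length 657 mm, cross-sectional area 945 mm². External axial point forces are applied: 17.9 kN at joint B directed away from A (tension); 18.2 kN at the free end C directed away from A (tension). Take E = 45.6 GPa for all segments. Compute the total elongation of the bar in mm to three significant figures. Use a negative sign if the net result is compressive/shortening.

Internal axial forces (sectioning from the free end, tension +): N_BC = 18.2 kN, N_AB = 36.1 kN.
A_AB = 405.7 mm².
δ_AB = 36100·581/(405.7·45600) = 1.134 mm
δ_BC = 18200·657/(945·45600) = 0.2775 mm
δ = Σδ_i = 1.411 mm.

1.41 mm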